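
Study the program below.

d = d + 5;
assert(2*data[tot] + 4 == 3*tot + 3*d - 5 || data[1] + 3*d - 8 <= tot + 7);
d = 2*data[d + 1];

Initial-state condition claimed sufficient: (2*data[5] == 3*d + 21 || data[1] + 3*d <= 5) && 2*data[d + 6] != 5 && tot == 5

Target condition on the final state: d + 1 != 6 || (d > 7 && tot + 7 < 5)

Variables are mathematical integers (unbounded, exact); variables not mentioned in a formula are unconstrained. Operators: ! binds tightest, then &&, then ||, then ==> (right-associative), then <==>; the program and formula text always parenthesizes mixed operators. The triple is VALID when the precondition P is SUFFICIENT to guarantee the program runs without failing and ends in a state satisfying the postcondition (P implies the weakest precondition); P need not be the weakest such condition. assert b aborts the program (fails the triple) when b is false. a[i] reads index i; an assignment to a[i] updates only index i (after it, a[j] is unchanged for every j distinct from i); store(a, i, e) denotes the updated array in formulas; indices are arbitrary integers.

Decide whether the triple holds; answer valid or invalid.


Working backward. After the program, the postcondition d + 1 != 6 || (d > 7 && tot + 7 < 5) must hold; in canonical form it is d != 5 || (d > 7 && tot < -2).
Before d := 2*data[d + 1]: 2*data[d + 1] != 5 || (2*data[d + 1] > 7 && tot < -2)
Before assert 2*data[tot] + 4 == 3*tot + 3*d - 5 || data[1] + 3*d - 8 <= tot + 7: (2*data[tot] == 3*d + 3*tot - 9 || data[1] + 3*d <= tot + 15) && (2*data[d + 1] != 5 || (2*data[d + 1] > 7 && tot < -2))
Before d := d + 5: (2*data[tot] == 3*d + 3*tot + 6 || data[1] + 3*d <= tot) && (2*data[d + 6] != 5 || (2*data[d + 6] > 7 && tot < -2))
The weakest precondition is (2*data[tot] == 3*d + 3*tot + 6 || data[1] + 3*d <= tot) && (2*data[d + 6] != 5 || (2*data[d + 6] > 7 && tot < -2)).
Check whether (2*data[5] == 3*d + 21 || data[1] + 3*d <= 5) && 2*data[d + 6] != 5 && tot == 5 implies it.
Every state satisfying the precondition satisfies the weakest precondition: the implication holds.
Answer: valid


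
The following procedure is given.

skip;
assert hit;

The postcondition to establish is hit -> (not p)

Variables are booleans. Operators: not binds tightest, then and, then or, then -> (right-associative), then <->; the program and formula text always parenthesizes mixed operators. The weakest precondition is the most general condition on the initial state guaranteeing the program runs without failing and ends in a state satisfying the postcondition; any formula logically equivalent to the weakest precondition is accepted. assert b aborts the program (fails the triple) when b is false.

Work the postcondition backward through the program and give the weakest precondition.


Working backward. After the program, hit -> (not p) must hold.
Before assert hit: hit and (hit -> (not p))
Before skip: hit and (hit -> (not p))
Answer: WP = hit and (hit -> (not p))


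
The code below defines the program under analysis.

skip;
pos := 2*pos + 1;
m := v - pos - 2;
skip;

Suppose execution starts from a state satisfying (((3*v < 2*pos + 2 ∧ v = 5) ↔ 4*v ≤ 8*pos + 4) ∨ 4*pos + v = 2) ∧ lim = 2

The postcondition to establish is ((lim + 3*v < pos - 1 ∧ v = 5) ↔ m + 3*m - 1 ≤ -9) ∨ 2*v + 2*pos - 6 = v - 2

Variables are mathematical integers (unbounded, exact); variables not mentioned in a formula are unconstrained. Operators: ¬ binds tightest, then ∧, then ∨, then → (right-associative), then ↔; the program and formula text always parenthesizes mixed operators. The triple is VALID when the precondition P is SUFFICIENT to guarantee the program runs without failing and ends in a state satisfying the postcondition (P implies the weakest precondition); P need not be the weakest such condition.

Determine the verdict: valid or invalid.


Working backward. After the program, the postcondition ((lim + 3*v < pos - 1 ∧ v = 5) ↔ m + 3*m - 1 ≤ -9) ∨ 2*v + 2*pos - 6 = v - 2 must hold; in canonical form it is ((lim + 3*v < pos - 1 ∧ v = 5) ↔ 4*m ≤ -8) ∨ 2*pos + v = 4.
Before skip: ((lim + 3*v < pos - 1 ∧ v = 5) ↔ 4*m ≤ -8) ∨ 2*pos + v = 4
Before m := v - pos - 2: ((lim + 3*v < pos - 1 ∧ v = 5) ↔ 4*v ≤ 4*pos) ∨ 2*pos + v = 4
Before pos := 2*pos + 1: ((lim + 3*v < 2*pos ∧ v = 5) ↔ 4*v ≤ 8*pos + 4) ∨ 4*pos + v = 2
Before skip: ((lim + 3*v < 2*pos ∧ v = 5) ↔ 4*v ≤ 8*pos + 4) ∨ 4*pos + v = 2
The weakest precondition is ((lim + 3*v < 2*pos ∧ v = 5) ↔ 4*v ≤ 8*pos + 4) ∨ 4*pos + v = 2.
Check whether (((3*v < 2*pos + 2 ∧ v = 5) ↔ 4*v ≤ 8*pos + 4) ∨ 4*pos + v = 2) ∧ lim = 2 implies it.
Countermodel: at the initial state lim = 2, pos = 7, v = 5, the precondition holds but the weakest precondition fails.
Answer: invalid


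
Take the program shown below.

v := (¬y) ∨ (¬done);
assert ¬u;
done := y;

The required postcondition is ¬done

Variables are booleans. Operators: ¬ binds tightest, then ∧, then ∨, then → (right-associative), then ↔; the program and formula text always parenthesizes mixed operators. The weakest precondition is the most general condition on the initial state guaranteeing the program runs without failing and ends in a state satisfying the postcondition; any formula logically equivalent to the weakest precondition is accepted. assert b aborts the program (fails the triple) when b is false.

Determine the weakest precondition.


Working backward. After the program, ¬done must hold.
Before done := y: ¬y
Before assert ¬u: (¬u) ∧ (¬y)
Before v := (¬y) ∨ (¬done): (¬u) ∧ (¬y)
Answer: WP = (¬u) ∧ (¬y)


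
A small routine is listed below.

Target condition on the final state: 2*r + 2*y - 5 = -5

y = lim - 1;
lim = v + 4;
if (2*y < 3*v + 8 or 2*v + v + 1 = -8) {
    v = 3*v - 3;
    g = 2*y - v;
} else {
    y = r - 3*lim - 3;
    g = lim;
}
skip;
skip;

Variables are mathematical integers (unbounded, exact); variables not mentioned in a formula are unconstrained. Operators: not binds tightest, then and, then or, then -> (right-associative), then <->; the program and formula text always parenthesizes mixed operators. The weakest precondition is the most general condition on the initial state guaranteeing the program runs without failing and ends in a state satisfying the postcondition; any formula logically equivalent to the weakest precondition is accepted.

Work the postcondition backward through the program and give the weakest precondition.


Working backward. After the program, the postcondition 2*r + 2*y - 5 = -5 must hold; in canonical form it is 2*r + 2*y = 0.
Before skip: 2*r + 2*y = 0
Before skip: 2*r + 2*y = 0
Then branch requires 2*r + 2*y = 0; else branch requires 4*r = 6*lim + 6.
Before the if: ((2*y < 3*v + 8 or 3*v = -9) -> 2*r + 2*y = 0) and ((not (2*y < 3*v + 8 or 3*v = -9)) -> 4*r = 6*lim + 6)
Before lim := v + 4: ((2*y < 3*v + 8 or 3*v = -9) -> 2*r + 2*y = 0) and ((not (2*y < 3*v + 8 or 3*v = -9)) -> 4*r = 6*v + 30)
Before y := lim - 1: ((2*lim < 3*v + 10 or 3*v = -9) -> 2*lim + 2*r = 2) and ((not (2*lim < 3*v + 10 or 3*v = -9)) -> 4*r = 6*v + 30)
Answer: WP = ((2*lim < 3*v + 10 or 3*v = -9) -> 2*lim + 2*r = 2) and ((not (2*lim < 3*v + 10 or 3*v = -9)) -> 4*r = 6*v + 30)


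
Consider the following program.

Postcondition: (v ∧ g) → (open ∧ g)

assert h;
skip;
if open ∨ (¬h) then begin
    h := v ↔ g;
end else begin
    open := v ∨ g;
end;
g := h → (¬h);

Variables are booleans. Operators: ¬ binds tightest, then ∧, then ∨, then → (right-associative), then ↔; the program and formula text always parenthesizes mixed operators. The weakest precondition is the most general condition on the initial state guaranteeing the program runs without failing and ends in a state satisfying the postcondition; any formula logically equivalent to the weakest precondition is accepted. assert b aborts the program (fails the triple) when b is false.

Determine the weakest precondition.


Working backward. After the program, (v ∧ g) → (open ∧ g) must hold.
Before g := h → (¬h): (v ∧ (h → (¬h))) → (open ∧ (h → (¬h)))
Then branch requires (v ∧ ((v ↔ g) → (¬(v ↔ g)))) → (open ∧ ((v ↔ g) → (¬(v ↔ g)))); else branch requires (v ∧ (h → (¬h))) → ((v ∨ g) ∧ (h → (¬h))).
Before the if: ((open ∨ (¬h)) → ((v ∧ ((v ↔ g) → (¬(v ↔ g)))) → (open ∧ ((v ↔ g) → (¬(v ↔ g)))))) ∧ ((¬(open ∨ (¬h))) → ((v ∧ (h → (¬h))) → ((v ∨ g) ∧ (h → (¬h)))))
Before skip: ((open ∨ (¬h)) → ((v ∧ ((v ↔ g) → (¬(v ↔ g)))) → (open ∧ ((v ↔ g) → (¬(v ↔ g)))))) ∧ ((¬(open ∨ (¬h))) → ((v ∧ (h → (¬h))) → ((v ∨ g) ∧ (h → (¬h)))))
Before assert h: h ∧ ((open ∨ (¬h)) → ((v ∧ ((v ↔ g) → (¬(v ↔ g)))) → (open ∧ ((v ↔ g) → (¬(v ↔ g)))))) ∧ ((¬(open ∨ (¬h))) → ((v ∧ (h → (¬h))) → ((v ∨ g) ∧ (h → (¬h)))))
Answer: WP = h ∧ ((open ∨ (¬h)) → ((v ∧ ((v ↔ g) → (¬(v ↔ g)))) → (open ∧ ((v ↔ g) → (¬(v ↔ g)))))) ∧ ((¬(open ∨ (¬h))) → ((v ∧ (h → (¬h))) → ((v ∨ g) ∧ (h → (¬h)))))


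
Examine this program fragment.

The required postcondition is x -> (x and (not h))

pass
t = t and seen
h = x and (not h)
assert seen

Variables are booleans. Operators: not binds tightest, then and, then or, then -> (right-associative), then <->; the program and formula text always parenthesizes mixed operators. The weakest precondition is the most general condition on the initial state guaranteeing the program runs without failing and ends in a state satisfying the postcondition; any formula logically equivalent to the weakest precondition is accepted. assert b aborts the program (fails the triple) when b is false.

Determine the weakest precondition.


Working backward. After the program, x -> (x and (not h)) must hold.
Before assert seen: seen and (x -> (x and (not h)))
Before h := x and (not h): seen and (x -> (x and (not (x and (not h)))))
Before t := t and seen: seen and (x -> (x and (not (x and (not h)))))
Before skip: seen and (x -> (x and (not (x and (not h)))))
Answer: WP = seen and (x -> (x and (not (x and (not h)))))


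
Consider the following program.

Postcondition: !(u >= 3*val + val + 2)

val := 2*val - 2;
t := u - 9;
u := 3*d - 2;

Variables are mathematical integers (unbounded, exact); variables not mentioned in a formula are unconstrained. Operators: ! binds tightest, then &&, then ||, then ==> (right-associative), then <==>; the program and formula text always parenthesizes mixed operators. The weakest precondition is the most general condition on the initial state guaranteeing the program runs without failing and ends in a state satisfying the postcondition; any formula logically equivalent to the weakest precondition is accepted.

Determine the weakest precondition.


Working backward. After the program, the postcondition !(u >= 3*val + val + 2) must hold; in canonical form it is !(u >= 4*val + 2).
Before u := 3*d - 2: !(3*d >= 4*val + 4)
Before t := u - 9: !(3*d >= 4*val + 4)
Before val := 2*val - 2: !(3*d >= 8*val - 4)
Answer: WP = !(3*d >= 8*val - 4)


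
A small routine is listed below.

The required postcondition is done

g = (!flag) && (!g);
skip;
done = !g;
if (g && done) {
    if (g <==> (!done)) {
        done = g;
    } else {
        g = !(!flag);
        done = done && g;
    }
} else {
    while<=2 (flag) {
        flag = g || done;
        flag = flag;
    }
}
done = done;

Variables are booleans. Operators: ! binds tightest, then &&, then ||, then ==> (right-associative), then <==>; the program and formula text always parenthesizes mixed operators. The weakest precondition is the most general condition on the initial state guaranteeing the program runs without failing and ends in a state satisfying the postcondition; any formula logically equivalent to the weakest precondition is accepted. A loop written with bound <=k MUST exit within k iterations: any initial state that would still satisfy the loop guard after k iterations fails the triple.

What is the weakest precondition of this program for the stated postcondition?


Working backward. After the program, done must hold.
Before done := done: done
Then branch requires ((g <==> (!done)) ==> g) && ((!(g <==> (!done))) ==> (done && flag)); else branch requires (flag ==> (((g || done) ==> ((!(g || done)) && done)) && ((!(g || done)) ==> done))) && ((!flag) ==> done).
Before the if: ((g && done) ==> (((g <==> (!done)) ==> g) && ((!(g <==> (!done))) ==> (done && flag)))) && ((!(g && done)) ==> ((flag ==> (((g || done) ==> ((!(g || done)) && done)) && ((!(g || done)) ==> done))) && ((!flag) ==> done)))
Before done := !g: (!flag) && ((!flag) ==> (!g))
Before skip: (!flag) && ((!flag) ==> (!g))
Before g := (!flag) && (!g): (!flag) && ((!flag) ==> (!((!flag) && (!g))))
Answer: WP = (!flag) && ((!flag) ==> (!((!flag) && (!g))))


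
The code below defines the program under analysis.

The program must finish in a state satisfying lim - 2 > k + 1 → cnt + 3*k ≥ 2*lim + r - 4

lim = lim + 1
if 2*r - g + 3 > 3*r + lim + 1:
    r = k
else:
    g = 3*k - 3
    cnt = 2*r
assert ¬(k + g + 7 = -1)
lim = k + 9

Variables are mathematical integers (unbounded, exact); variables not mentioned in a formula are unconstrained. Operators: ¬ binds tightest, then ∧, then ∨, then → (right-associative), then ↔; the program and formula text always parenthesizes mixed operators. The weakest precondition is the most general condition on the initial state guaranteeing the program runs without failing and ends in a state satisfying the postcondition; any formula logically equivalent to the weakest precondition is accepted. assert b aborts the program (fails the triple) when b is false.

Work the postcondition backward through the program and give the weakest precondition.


Working backward. After the program, the postcondition lim - 2 > k + 1 → cnt + 3*k ≥ 2*lim + r - 4 must hold; in canonical form it is lim > k + 3 → cnt + 3*k ≥ 2*lim + r - 4.
Before lim := k + 9: cnt + k ≥ r + 14
Before assert ¬(k + g + 7 = -1): (¬(g + k = -8)) ∧ cnt + k ≥ r + 14
Then branch requires (¬(g + k = -8)) ∧ cnt ≥ 14; else branch requires (¬(4*k = -5)) ∧ k + r ≥ 14.
Before the if: (g + lim + r < 2 → ((¬(g + k = -8)) ∧ cnt ≥ 14)) ∧ ((¬(g + lim + r < 2)) → ((¬(4*k = -5)) ∧ k + r ≥ 14))
Before lim := lim + 1: (g + lim + r < 1 → ((¬(g + k = -8)) ∧ cnt ≥ 14)) ∧ ((¬(g + lim + r < 1)) → ((¬(4*k = -5)) ∧ k + r ≥ 14))
Answer: WP = (g + lim + r < 1 → ((¬(g + k = -8)) ∧ cnt ≥ 14)) ∧ ((¬(g + lim + r < 1)) → ((¬(4*k = -5)) ∧ k + r ≥ 14))


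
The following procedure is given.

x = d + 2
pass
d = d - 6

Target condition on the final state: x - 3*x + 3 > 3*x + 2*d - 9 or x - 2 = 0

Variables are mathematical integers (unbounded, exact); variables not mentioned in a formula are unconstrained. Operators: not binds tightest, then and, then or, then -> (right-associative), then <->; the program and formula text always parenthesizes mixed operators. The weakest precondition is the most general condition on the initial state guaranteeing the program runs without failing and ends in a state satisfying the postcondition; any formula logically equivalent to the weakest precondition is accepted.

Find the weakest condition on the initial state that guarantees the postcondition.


Working backward. After the program, the postcondition x - 3*x + 3 > 3*x + 2*d - 9 or x - 2 = 0 must hold; in canonical form it is 2*d + 5*x < 12 or x = 2.
Before d := d - 6: 2*d + 5*x < 24 or x = 2
Before skip: 2*d + 5*x < 24 or x = 2
Before x := d + 2: 7*d < 14 or d = 0
Answer: WP = 7*d < 14 or d = 0


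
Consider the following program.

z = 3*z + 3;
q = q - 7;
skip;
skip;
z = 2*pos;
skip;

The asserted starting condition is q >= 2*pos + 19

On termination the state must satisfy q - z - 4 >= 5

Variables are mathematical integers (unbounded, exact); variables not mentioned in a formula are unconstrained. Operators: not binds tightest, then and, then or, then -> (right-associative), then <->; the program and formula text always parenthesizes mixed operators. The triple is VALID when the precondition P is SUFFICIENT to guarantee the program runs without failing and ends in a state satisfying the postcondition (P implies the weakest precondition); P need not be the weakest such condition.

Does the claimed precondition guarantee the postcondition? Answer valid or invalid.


Working backward. After the program, the postcondition q - z - 4 >= 5 must hold; in canonical form it is q >= z + 9.
Before skip: q >= z + 9
Before z := 2*pos: q >= 2*pos + 9
Before skip: q >= 2*pos + 9
Before skip: q >= 2*pos + 9
Before q := q - 7: q >= 2*pos + 16
Before z := 3*z + 3: q >= 2*pos + 16
The weakest precondition is q >= 2*pos + 16.
Check whether q >= 2*pos + 19 implies it.
Every state satisfying the precondition satisfies the weakest precondition: the implication holds.
Answer: valid


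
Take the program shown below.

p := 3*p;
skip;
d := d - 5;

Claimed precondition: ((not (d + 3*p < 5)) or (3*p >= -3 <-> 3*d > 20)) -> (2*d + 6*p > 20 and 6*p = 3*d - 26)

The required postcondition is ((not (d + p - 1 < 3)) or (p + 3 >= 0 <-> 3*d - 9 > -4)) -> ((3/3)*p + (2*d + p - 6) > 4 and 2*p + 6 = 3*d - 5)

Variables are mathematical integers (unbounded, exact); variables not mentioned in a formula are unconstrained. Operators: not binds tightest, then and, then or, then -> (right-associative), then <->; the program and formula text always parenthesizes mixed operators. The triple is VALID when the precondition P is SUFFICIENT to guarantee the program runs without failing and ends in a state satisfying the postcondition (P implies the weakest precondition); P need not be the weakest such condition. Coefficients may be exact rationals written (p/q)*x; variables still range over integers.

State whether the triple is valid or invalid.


Working backward. After the program, the postcondition ((not (d + p - 1 < 3)) or (p + 3 >= 0 <-> 3*d - 9 > -4)) -> ((3/3)*p + (2*d + p - 6) > 4 and 2*p + 6 = 3*d - 5) must hold; in canonical form it is ((not (d + p < 4)) or (p >= -3 <-> 3*d > 5)) -> (2*d + 2*p > 10 and 2*p = 3*d - 11).
Before d := d - 5: ((not (d + p < 9)) or (p >= -3 <-> 3*d > 20)) -> (2*d + 2*p > 20 and 2*p = 3*d - 26)
Before skip: ((not (d + p < 9)) or (p >= -3 <-> 3*d > 20)) -> (2*d + 2*p > 20 and 2*p = 3*d - 26)
Before p := 3*p: ((not (d + 3*p < 9)) or (3*p >= -3 <-> 3*d > 20)) -> (2*d + 6*p > 20 and 6*p = 3*d - 26)
The weakest precondition is ((not (d + 3*p < 9)) or (3*p >= -3 <-> 3*d > 20)) -> (2*d + 6*p > 20 and 6*p = 3*d - 26).
Check whether ((not (d + 3*p < 5)) or (3*p >= -3 <-> 3*d > 20)) -> (2*d + 6*p > 20 and 6*p = 3*d - 26) implies it.
Every state satisfying the precondition satisfies the weakest precondition: the implication holds.
Answer: valid


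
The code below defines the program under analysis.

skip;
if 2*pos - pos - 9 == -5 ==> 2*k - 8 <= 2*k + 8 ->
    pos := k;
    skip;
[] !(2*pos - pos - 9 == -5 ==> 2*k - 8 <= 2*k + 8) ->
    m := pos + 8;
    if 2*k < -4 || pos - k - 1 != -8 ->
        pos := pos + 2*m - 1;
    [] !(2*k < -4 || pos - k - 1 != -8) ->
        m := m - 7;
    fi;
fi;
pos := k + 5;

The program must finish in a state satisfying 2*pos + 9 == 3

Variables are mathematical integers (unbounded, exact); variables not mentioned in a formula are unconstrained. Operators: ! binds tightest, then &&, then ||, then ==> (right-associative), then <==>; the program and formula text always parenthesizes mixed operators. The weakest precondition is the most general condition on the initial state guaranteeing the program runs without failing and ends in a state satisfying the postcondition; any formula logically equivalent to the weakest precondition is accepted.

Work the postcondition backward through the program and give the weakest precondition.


Working backward. After the program, the postcondition 2*pos + 9 == 3 must hold; in canonical form it is 2*pos == -6.
Before pos := k + 5: 2*k == -16
Then branch requires 2*k == -16; else branch requires ((2*k < -4 || pos != k - 7) ==> 2*k == -16) && ((!(2*k < -4 || pos != k - 7)) ==> 2*k == -16).
Before the if: 2*k == -16
Before skip: 2*k == -16
Answer: WP = 2*k == -16


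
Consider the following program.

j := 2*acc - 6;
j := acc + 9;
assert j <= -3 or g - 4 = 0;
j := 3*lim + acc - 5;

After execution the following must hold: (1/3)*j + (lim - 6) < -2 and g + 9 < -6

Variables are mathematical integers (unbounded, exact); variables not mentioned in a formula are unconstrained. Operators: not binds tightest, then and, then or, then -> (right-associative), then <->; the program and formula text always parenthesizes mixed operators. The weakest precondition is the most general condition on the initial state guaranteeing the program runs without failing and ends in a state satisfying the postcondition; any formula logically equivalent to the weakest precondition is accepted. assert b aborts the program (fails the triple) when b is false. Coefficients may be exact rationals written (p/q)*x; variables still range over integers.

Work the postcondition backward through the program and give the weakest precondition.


Working backward. After the program, the postcondition (1/3)*j + (lim - 6) < -2 and g + 9 < -6 must hold; in canonical form it is (1/3)*j + lim < 4 and g < -15.
Before j := 3*lim + acc - 5: (1/3)*acc + 2*lim < 17/3 and g < -15
Before assert j <= -3 or g - 4 = 0: (j <= -3 or g = 4) and (1/3)*acc + 2*lim < 17/3 and g < -15
Before j := acc + 9: (acc <= -12 or g = 4) and (1/3)*acc + 2*lim < 17/3 and g < -15
Before j := 2*acc - 6: (acc <= -12 or g = 4) and (1/3)*acc + 2*lim < 17/3 and g < -15
Answer: WP = (acc <= -12 or g = 4) and (1/3)*acc + 2*lim < 17/3 and g < -15


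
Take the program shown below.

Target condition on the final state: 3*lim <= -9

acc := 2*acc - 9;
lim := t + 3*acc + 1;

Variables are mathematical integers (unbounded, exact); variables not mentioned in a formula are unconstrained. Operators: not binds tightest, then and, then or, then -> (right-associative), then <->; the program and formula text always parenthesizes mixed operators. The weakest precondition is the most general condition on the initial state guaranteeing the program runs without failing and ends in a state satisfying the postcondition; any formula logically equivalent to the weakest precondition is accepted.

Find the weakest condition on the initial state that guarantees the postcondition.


Working backward. After the program, 3*lim <= -9 must hold.
Before lim := t + 3*acc + 1: 9*acc + 3*t <= -12
Before acc := 2*acc - 9: 18*acc + 3*t <= 69
Answer: WP = 18*acc + 3*t <= 69


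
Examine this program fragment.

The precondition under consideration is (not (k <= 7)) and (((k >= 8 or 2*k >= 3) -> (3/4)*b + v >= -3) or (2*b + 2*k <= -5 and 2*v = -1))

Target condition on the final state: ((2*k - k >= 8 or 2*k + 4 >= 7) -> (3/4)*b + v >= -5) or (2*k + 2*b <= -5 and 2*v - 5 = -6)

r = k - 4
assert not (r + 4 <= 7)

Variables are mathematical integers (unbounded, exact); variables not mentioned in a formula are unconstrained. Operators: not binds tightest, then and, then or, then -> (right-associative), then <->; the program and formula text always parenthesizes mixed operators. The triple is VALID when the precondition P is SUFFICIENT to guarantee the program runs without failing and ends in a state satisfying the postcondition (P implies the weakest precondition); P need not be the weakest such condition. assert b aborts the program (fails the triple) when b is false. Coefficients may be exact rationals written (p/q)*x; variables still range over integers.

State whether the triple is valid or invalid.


Working backward. After the program, the postcondition ((2*k - k >= 8 or 2*k + 4 >= 7) -> (3/4)*b + v >= -5) or (2*k + 2*b <= -5 and 2*v - 5 = -6) must hold; in canonical form it is ((k >= 8 or 2*k >= 3) -> (3/4)*b + v >= -5) or (2*b + 2*k <= -5 and 2*v = -1).
Before assert not (r + 4 <= 7): (not (r <= 3)) and (((k >= 8 or 2*k >= 3) -> (3/4)*b + v >= -5) or (2*b + 2*k <= -5 and 2*v = -1))
Before r := k - 4: (not (k <= 7)) and (((k >= 8 or 2*k >= 3) -> (3/4)*b + v >= -5) or (2*b + 2*k <= -5 and 2*v = -1))
The weakest precondition is (not (k <= 7)) and (((k >= 8 or 2*k >= 3) -> (3/4)*b + v >= -5) or (2*b + 2*k <= -5 and 2*v = -1)).
Check whether (not (k <= 7)) and (((k >= 8 or 2*k >= 3) -> (3/4)*b + v >= -3) or (2*b + 2*k <= -5 and 2*v = -1)) implies it.
Every state satisfying the precondition satisfies the weakest precondition: the implication holds.
Answer: valid


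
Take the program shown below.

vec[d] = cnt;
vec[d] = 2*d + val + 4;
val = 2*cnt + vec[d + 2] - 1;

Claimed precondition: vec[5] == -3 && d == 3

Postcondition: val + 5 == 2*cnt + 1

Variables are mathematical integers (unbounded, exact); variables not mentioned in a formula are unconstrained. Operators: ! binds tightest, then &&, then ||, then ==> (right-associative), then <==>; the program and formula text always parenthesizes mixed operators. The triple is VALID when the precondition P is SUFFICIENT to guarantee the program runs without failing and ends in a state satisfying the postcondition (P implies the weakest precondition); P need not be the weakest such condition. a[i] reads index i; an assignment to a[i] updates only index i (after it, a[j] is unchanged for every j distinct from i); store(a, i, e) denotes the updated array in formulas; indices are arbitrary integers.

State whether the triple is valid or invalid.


Working backward. After the program, the postcondition val + 5 == 2*cnt + 1 must hold; in canonical form it is val == 2*cnt - 4.
Before val := 2*cnt + vec[d + 2] - 1: vec[d + 2] == -3
Before vec[d] := 2*d + val + 4: store(vec, d, 2*d + val + 4)[d + 2] == -3
Before vec[d] := cnt: store(store(vec, d, cnt), d, 2*d + val + 4)[d + 2] == -3
The weakest precondition is store(store(vec, d, cnt), d, 2*d + val + 4)[d + 2] == -3.
Check whether vec[5] == -3 && d == 3 implies it.
Every state satisfying the precondition satisfies the weakest precondition: the implication holds.
Answer: valid


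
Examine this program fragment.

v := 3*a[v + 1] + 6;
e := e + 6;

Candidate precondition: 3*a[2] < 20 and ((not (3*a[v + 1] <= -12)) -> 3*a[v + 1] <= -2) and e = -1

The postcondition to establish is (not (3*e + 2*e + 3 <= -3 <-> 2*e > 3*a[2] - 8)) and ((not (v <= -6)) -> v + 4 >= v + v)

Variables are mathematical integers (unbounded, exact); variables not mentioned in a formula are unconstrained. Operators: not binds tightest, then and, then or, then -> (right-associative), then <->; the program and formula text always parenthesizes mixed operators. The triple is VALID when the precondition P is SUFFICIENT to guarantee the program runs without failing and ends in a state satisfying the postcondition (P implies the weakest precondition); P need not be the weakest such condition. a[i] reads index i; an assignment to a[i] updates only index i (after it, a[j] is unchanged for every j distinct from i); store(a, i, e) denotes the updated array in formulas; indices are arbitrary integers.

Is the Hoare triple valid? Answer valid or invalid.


Working backward. After the program, the postcondition (not (3*e + 2*e + 3 <= -3 <-> 2*e > 3*a[2] - 8)) and ((not (v <= -6)) -> v + 4 >= v + v) must hold; in canonical form it is (not (5*e <= -6 <-> 2*e > 3*a[2] - 8)) and ((not (v <= -6)) -> v <= 4).
Before e := e + 6: (not (5*e <= -36 <-> 2*e > 3*a[2] - 20)) and ((not (v <= -6)) -> v <= 4)
Before v := 3*a[v + 1] + 6: (not (5*e <= -36 <-> 2*e > 3*a[2] - 20)) and ((not (3*a[v + 1] <= -12)) -> 3*a[v + 1] <= -2)
The weakest precondition is (not (5*e <= -36 <-> 2*e > 3*a[2] - 20)) and ((not (3*a[v + 1] <= -12)) -> 3*a[v + 1] <= -2).
Check whether 3*a[2] < 20 and ((not (3*a[v + 1] <= -12)) -> 3*a[v + 1] <= -2) and e = -1 implies it.
Countermodel: at the initial state a = {[2] = 6, [3] = -1, elsewhere -1}, e = -1, v = 2, the precondition holds but the weakest precondition fails.
Answer: invalid


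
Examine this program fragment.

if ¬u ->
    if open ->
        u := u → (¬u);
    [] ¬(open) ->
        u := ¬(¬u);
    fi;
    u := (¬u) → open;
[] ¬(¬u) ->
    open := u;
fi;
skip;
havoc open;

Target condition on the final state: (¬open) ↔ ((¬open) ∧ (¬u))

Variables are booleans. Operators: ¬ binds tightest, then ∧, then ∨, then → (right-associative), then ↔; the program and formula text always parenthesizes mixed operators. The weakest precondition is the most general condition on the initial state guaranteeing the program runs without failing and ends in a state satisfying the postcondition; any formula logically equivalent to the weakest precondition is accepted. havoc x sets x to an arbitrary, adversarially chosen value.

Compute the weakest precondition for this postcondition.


Working backward. After the program, (¬open) ↔ ((¬open) ∧ (¬u)) must hold.
Before havoc open: ¬u
Before skip: ¬u
Then branch requires (open → (¬((¬(u → (¬u))) → open))) ∧ ((¬open) → (¬((¬u) → open))); else branch requires ¬u.
Before the if: ((¬u) → ((open → (¬((¬(u → (¬u))) → open))) ∧ ((¬open) → (¬((¬u) → open))))) ∧ (u → (¬u))
Answer: WP = ((¬u) → ((open → (¬((¬(u → (¬u))) → open))) ∧ ((¬open) → (¬((¬u) → open))))) ∧ (u → (¬u))


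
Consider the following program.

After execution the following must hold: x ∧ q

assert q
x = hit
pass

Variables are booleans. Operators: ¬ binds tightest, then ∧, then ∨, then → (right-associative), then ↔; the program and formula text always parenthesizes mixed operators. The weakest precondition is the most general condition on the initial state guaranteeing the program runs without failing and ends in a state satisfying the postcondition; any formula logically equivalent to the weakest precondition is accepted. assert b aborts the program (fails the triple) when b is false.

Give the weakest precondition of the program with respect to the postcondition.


Working backward. After the program, x ∧ q must hold.
Before skip: x ∧ q
Before x := hit: hit ∧ q
Before assert q: q ∧ hit
Answer: WP = q ∧ hit


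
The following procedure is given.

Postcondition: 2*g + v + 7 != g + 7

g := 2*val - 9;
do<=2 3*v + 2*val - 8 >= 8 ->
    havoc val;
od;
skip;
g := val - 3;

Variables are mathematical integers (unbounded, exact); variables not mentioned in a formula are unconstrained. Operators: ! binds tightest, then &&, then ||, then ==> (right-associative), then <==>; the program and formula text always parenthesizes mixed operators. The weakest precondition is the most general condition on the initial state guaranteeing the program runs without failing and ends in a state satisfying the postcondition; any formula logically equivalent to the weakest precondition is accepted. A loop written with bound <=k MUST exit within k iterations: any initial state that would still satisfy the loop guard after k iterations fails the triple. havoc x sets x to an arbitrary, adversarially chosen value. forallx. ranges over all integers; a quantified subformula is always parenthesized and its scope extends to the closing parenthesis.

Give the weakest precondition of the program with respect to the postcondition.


Working backward. After the program, the postcondition 2*g + v + 7 != g + 7 must hold; in canonical form it is g + v != 0.
Before g := val - 3: v + val != 3
Before skip: v + val != 3
Before the loop (bound <=2), unroll the exhaustion recursion (WP_0 = exit-now case; WP_j = one more guarded iteration, up to j = 2):
  WP_0: (!(3*v + 2*val >= 16)) && v + val != 3
  WP_1: (3*v + 2*val >= 16 ==> (forall val_1. ((!(3*v + 2*val_1 >= 16)) && v + val_1 != 3))) && ((!(3*v + 2*val >= 16)) ==> v + val != 3)
  WP_2: (3*v + 2*val >= 16 ==> (forall val_2. ((3*v + 2*val_2 >= 16 ==> (forall val_1. ((!(3*v + 2*val_1 >= 16)) && v + val_1 != 3))) && ((!(3*v + 2*val_2 >= 16)) ==> v + val_2 != 3)))) && ((!(3*v + 2*val >= 16)) ==> v + val != 3)
So before the loop: (3*v + 2*val >= 16 ==> (forall val_2. ((3*v + 2*val_2 >= 16 ==> (forall val_1. ((!(3*v + 2*val_1 >= 16)) && v + val_1 != 3))) && ((!(3*v + 2*val_2 >= 16)) ==> v + val_2 != 3)))) && ((!(3*v + 2*val >= 16)) ==> v + val != 3)
Before g := 2*val - 9: (3*v + 2*val >= 16 ==> (forall val_2. ((3*v + 2*val_2 >= 16 ==> (forall val_1. ((!(3*v + 2*val_1 >= 16)) && v + val_1 != 3))) && ((!(3*v + 2*val_2 >= 16)) ==> v + val_2 != 3)))) && ((!(3*v + 2*val >= 16)) ==> v + val != 3)
Answer: WP = (3*v + 2*val >= 16 ==> (forall val_2. ((3*v + 2*val_2 >= 16 ==> (forall val_1. ((!(3*v + 2*val_1 >= 16)) && v + val_1 != 3))) && ((!(3*v + 2*val_2 >= 16)) ==> v + val_2 != 3)))) && ((!(3*v + 2*val >= 16)) ==> v + val != 3)


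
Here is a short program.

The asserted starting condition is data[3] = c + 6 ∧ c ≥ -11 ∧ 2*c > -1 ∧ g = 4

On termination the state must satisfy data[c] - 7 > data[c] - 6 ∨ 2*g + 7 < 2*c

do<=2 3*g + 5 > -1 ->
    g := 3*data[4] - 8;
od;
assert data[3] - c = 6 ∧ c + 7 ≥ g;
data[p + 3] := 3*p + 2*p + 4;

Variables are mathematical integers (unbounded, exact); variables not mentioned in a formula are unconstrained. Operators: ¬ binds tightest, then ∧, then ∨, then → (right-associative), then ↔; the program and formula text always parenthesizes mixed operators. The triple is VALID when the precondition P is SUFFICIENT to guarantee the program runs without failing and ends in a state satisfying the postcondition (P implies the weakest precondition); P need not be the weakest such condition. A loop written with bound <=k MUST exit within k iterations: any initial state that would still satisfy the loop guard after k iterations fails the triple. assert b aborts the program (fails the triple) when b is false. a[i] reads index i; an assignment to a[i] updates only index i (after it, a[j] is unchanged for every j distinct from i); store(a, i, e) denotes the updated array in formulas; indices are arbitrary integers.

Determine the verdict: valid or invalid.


Working backward. After the program, the postcondition data[c] - 7 > data[c] - 6 ∨ 2*g + 7 < 2*c must hold; in canonical form it is 2*g < 2*c - 7.
Before data[p + 3] := 3*p + 2*p + 4: 2*g < 2*c - 7
Before assert data[3] - c = 6 ∧ c + 7 ≥ g: data[3] = c + 6 ∧ c ≥ g - 7 ∧ 2*g < 2*c - 7
Before the loop (bound <=2), unroll the exhaustion recursion (WP_0 = exit-now case; WP_j = one more guarded iteration, up to j = 2):
  WP_0: (¬(3*g > -6)) ∧ data[3] = c + 6 ∧ c ≥ g - 7 ∧ 2*g < 2*c - 7
  WP_1: (3*g > -6 → ((¬(9*data[4] > 18)) ∧ data[3] = c + 6 ∧ c ≥ 3*data[4] - 15 ∧ 6*data[4] < 2*c + 9)) ∧ ((¬(3*g > -6)) → (data[3] = c + 6 ∧ c ≥ g - 7 ∧ 2*g < 2*c - 7))
  WP_2: (3*g > -6 → ((9*data[4] > 18 → ((¬(9*data[4] > 18)) ∧ data[3] = c + 6 ∧ c ≥ 3*data[4] - 15 ∧ 6*data[4] < 2*c + 9)) ∧ ((¬(9*data[4] > 18)) → (data[3] = c + 6 ∧ c ≥ 3*data[4] - 15 ∧ 6*data[4] < 2*c + 9)))) ∧ ((¬(3*g > -6)) → (data[3] = c + 6 ∧ c ≥ g - 7 ∧ 2*g < 2*c - 7))
So before the loop: (3*g > -6 → ((9*data[4] > 18 → ((¬(9*data[4] > 18)) ∧ data[3] = c + 6 ∧ c ≥ 3*data[4] - 15 ∧ 6*data[4] < 2*c + 9)) ∧ ((¬(9*data[4] > 18)) → (data[3] = c + 6 ∧ c ≥ 3*data[4] - 15 ∧ 6*data[4] < 2*c + 9)))) ∧ ((¬(3*g > -6)) → (data[3] = c + 6 ∧ c ≥ g - 7 ∧ 2*g < 2*c - 7))
The weakest precondition is (3*g > -6 → ((9*data[4] > 18 → ((¬(9*data[4] > 18)) ∧ data[3] = c + 6 ∧ c ≥ 3*data[4] - 15 ∧ 6*data[4] < 2*c + 9)) ∧ ((¬(9*data[4] > 18)) → (data[3] = c + 6 ∧ c ≥ 3*data[4] - 15 ∧ 6*data[4] < 2*c + 9)))) ∧ ((¬(3*g > -6)) → (data[3] = c + 6 ∧ c ≥ g - 7 ∧ 2*g < 2*c - 7)).
Check whether data[3] = c + 6 ∧ c ≥ -11 ∧ 2*c > -1 ∧ g = 4 implies it.
Countermodel: at the initial state c = 2, data = {[3] = 8, [4] = 6, elsewhere 8}, g = 4, the precondition holds but the weakest precondition fails.
Answer: invalid


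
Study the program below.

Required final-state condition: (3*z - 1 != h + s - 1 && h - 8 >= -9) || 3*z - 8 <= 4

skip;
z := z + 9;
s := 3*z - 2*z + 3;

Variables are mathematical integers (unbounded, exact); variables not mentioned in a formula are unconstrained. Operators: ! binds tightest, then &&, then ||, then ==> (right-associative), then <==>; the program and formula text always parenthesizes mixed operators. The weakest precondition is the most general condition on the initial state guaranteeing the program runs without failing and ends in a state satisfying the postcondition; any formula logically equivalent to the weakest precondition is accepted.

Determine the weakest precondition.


Working backward. After the program, the postcondition (3*z - 1 != h + s - 1 && h - 8 >= -9) || 3*z - 8 <= 4 must hold; in canonical form it is (3*z != h + s && h >= -1) || 3*z <= 12.
Before s := 3*z - 2*z + 3: (2*z != h + 3 && h >= -1) || 3*z <= 12
Before z := z + 9: (2*z != h - 15 && h >= -1) || 3*z <= -15
Before skip: (2*z != h - 15 && h >= -1) || 3*z <= -15
Answer: WP = (2*z != h - 15 && h >= -1) || 3*z <= -15


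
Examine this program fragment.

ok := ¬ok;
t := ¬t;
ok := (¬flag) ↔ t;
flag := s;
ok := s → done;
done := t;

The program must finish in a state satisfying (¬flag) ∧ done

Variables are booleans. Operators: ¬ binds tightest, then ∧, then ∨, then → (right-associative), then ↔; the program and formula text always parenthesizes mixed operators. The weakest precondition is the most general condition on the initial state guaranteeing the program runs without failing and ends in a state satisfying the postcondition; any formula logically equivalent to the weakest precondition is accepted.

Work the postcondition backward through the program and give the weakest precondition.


Working backward. After the program, (¬flag) ∧ done must hold.
Before done := t: (¬flag) ∧ t
Before ok := s → done: (¬flag) ∧ t
Before flag := s: (¬s) ∧ t
Before ok := (¬flag) ↔ t: (¬s) ∧ t
Before t := ¬t: (¬s) ∧ (¬t)
Before ok := ¬ok: (¬s) ∧ (¬t)
Answer: WP = (¬s) ∧ (¬t)


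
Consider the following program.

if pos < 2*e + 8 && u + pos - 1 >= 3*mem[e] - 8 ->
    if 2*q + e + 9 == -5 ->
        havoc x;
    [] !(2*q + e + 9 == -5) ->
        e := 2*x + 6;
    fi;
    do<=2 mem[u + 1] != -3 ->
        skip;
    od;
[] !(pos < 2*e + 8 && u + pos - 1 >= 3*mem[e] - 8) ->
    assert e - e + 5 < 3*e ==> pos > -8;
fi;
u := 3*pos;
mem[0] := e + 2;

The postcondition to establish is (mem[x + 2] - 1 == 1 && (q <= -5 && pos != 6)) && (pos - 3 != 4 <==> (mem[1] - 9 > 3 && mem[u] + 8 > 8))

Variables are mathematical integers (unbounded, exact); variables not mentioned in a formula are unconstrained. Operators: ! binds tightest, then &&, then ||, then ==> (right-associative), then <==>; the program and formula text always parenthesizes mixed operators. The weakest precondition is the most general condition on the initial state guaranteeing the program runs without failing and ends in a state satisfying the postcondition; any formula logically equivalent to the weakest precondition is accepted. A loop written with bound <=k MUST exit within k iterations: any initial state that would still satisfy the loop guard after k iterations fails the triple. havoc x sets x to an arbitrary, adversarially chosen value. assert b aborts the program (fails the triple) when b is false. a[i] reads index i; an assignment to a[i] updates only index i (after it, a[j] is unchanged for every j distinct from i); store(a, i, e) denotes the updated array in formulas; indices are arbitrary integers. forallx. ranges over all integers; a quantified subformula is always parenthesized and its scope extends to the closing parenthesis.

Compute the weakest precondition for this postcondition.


Working backward. After the program, the postcondition (mem[x + 2] - 1 == 1 && (q <= -5 && pos != 6)) && (pos - 3 != 4 <==> (mem[1] - 9 > 3 && mem[u] + 8 > 8)) must hold; in canonical form it is mem[x + 2] == 2 && q <= -5 && pos != 6 && (pos != 7 <==> (mem[1] > 12 && mem[u] > 0)).
Before mem[0] := e + 2: store(mem, 0, e + 2)[x + 2] == 2 && q <= -5 && pos != 6 && (pos != 7 <==> (mem[1] > 12 && store(mem, 0, e + 2)[u] > 0))
Before u := 3*pos: store(mem, 0, e + 2)[x + 2] == 2 && q <= -5 && pos != 6 && (pos != 7 <==> (mem[1] > 12 && store(mem, 0, e + 2)[3*pos] > 0))
Then branch requires (e + 2*q == -14 ==> (forall x_1. ((mem[u + 1] != -3 ==> ((mem[u + 1] != -3 ==> ((!(mem[u + 1] != -3)) && store(mem, 0, e + 2)[x_1 + 2] == 2 && q <= -5 && pos != 6 && (pos != 7 <==> (mem[1] > 12 && store(mem, 0, e + 2)[3*pos] > 0)))) && ((!(mem[u + 1] != -3)) ==> (store(mem, 0, e + 2)[x_1 + 2] == 2 && q <= -5 && pos != 6 && (pos != 7 <==> (mem[1] > 12 && store(mem, 0, e + 2)[3*pos] > 0)))))) && ((!(mem[u + 1] != -3)) ==> (store(mem, 0, e + 2)[x_1 + 2] == 2 && q <= -5 && pos != 6 && (pos != 7 <==> (mem[1] > 12 && store(mem, 0, e + 2)[3*pos] > 0))))))) && ((!(e + 2*q == -14)) ==> ((mem[u + 1] != -3 ==> ((mem[u + 1] != -3 ==> ((!(mem[u + 1] != -3)) && store(mem, 0, 2*x + 8)[x + 2] == 2 && q <= -5 && pos != 6 && (pos != 7 <==> (mem[1] > 12 && store(mem, 0, 2*x + 8)[3*pos] > 0)))) && ((!(mem[u + 1] != -3)) ==> (store(mem, 0, 2*x + 8)[x + 2] == 2 && q <= -5 && pos != 6 && (pos != 7 <==> (mem[1] > 12 && store(mem, 0, 2*x + 8)[3*pos] > 0)))))) && ((!(mem[u + 1] != -3)) ==> (store(mem, 0, 2*x + 8)[x + 2] == 2 && q <= -5 && pos != 6 && (pos != 7 <==> (mem[1] > 12 && store(mem, 0, 2*x + 8)[3*pos] > 0)))))); else branch requires (3*e > 5 ==> pos > -8) && store(mem, 0, e + 2)[x + 2] == 2 && q <= -5 && pos != 6 && (pos != 7 <==> (mem[1] > 12 && store(mem, 0, e + 2)[3*pos] > 0)).
Before the if: ((pos < 2*e + 8 && pos + u >= 3*mem[e] - 7) ==> ((e + 2*q == -14 ==> (forall x_1. ((mem[u + 1] != -3 ==> ((mem[u + 1] != -3 ==> ((!(mem[u + 1] != -3)) && store(mem, 0, e + 2)[x_1 + 2] == 2 && q <= -5 && pos != 6 && (pos != 7 <==> (mem[1] > 12 && store(mem, 0, e + 2)[3*pos] > 0)))) && ((!(mem[u + 1] != -3)) ==> (store(mem, 0, e + 2)[x_1 + 2] == 2 && q <= -5 && pos != 6 && (pos != 7 <==> (mem[1] > 12 && store(mem, 0, e + 2)[3*pos] > 0)))))) && ((!(mem[u + 1] != -3)) ==> (store(mem, 0, e + 2)[x_1 + 2] == 2 && q <= -5 && pos != 6 && (pos != 7 <==> (mem[1] > 12 && store(mem, 0, e + 2)[3*pos] > 0))))))) && ((!(e + 2*q == -14)) ==> ((mem[u + 1] != -3 ==> ((mem[u + 1] != -3 ==> ((!(mem[u + 1] != -3)) && store(mem, 0, 2*x + 8)[x + 2] == 2 && q <= -5 && pos != 6 && (pos != 7 <==> (mem[1] > 12 && store(mem, 0, 2*x + 8)[3*pos] > 0)))) && ((!(mem[u + 1] != -3)) ==> (store(mem, 0, 2*x + 8)[x + 2] == 2 && q <= -5 && pos != 6 && (pos != 7 <==> (mem[1] > 12 && store(mem, 0, 2*x + 8)[3*pos] > 0)))))) && ((!(mem[u + 1] != -3)) ==> (store(mem, 0, 2*x + 8)[x + 2] == 2 && q <= -5 && pos != 6 && (pos != 7 <==> (mem[1] > 12 && store(mem, 0, 2*x + 8)[3*pos] > 0)))))))) && ((!(pos < 2*e + 8 && pos + u >= 3*mem[e] - 7)) ==> ((3*e > 5 ==> pos > -8) && store(mem, 0, e + 2)[x + 2] == 2 && q <= -5 && pos != 6 && (pos != 7 <==> (mem[1] > 12 && store(mem, 0, e + 2)[3*pos] > 0))))
Answer: WP = ((pos < 2*e + 8 && pos + u >= 3*mem[e] - 7) ==> ((e + 2*q == -14 ==> (forall x_1. ((mem[u + 1] != -3 ==> ((mem[u + 1] != -3 ==> ((!(mem[u + 1] != -3)) && store(mem, 0, e + 2)[x_1 + 2] == 2 && q <= -5 && pos != 6 && (pos != 7 <==> (mem[1] > 12 && store(mem, 0, e + 2)[3*pos] > 0)))) && ((!(mem[u + 1] != -3)) ==> (store(mem, 0, e + 2)[x_1 + 2] == 2 && q <= -5 && pos != 6 && (pos != 7 <==> (mem[1] > 12 && store(mem, 0, e + 2)[3*pos] > 0)))))) && ((!(mem[u + 1] != -3)) ==> (store(mem, 0, e + 2)[x_1 + 2] == 2 && q <= -5 && pos != 6 && (pos != 7 <==> (mem[1] > 12 && store(mem, 0, e + 2)[3*pos] > 0))))))) && ((!(e + 2*q == -14)) ==> ((mem[u + 1] != -3 ==> ((mem[u + 1] != -3 ==> ((!(mem[u + 1] != -3)) && store(mem, 0, 2*x + 8)[x + 2] == 2 && q <= -5 && pos != 6 && (pos != 7 <==> (mem[1] > 12 && store(mem, 0, 2*x + 8)[3*pos] > 0)))) && ((!(mem[u + 1] != -3)) ==> (store(mem, 0, 2*x + 8)[x + 2] == 2 && q <= -5 && pos != 6 && (pos != 7 <==> (mem[1] > 12 && store(mem, 0, 2*x + 8)[3*pos] > 0)))))) && ((!(mem[u + 1] != -3)) ==> (store(mem, 0, 2*x + 8)[x + 2] == 2 && q <= -5 && pos != 6 && (pos != 7 <==> (mem[1] > 12 && store(mem, 0, 2*x + 8)[3*pos] > 0)))))))) && ((!(pos < 2*e + 8 && pos + u >= 3*mem[e] - 7)) ==> ((3*e > 5 ==> pos > -8) && store(mem, 0, e + 2)[x + 2] == 2 && q <= -5 && pos != 6 && (pos != 7 <==> (mem[1] > 12 && store(mem, 0, e + 2)[3*pos] > 0))))
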